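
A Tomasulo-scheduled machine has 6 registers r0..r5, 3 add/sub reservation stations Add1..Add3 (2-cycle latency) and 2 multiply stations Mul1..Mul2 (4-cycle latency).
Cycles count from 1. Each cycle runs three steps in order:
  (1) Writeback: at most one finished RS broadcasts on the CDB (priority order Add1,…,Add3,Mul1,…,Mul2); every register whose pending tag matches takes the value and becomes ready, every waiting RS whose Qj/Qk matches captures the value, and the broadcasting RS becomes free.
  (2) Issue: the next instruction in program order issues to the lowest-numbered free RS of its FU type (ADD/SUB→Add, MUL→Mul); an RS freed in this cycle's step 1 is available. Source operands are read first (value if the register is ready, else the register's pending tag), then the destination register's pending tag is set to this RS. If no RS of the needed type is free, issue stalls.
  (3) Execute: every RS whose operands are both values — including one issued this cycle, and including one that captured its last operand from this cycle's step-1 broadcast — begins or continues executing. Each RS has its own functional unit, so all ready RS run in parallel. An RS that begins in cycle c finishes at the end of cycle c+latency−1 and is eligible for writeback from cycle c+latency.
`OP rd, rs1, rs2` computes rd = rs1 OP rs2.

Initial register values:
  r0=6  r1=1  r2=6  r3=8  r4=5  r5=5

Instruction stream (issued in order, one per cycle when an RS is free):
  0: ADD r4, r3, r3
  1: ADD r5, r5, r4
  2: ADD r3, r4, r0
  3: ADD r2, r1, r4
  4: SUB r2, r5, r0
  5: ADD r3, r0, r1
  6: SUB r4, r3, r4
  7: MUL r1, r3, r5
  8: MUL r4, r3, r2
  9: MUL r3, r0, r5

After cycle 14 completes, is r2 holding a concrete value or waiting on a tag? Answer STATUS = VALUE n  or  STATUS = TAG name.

c1: issue ADD r4<-Add1 | r0:6,r1:1,r2:6,r3:8,r4:Add1,r5:5
c2: issue ADD r5<-Add2 | r0:6,r1:1,r2:6,r3:8,r4:Add1,r5:Add2
c3: CDB Add1=16; issue ADD r3<-Add1 | r0:6,r1:1,r2:6,r3:Add1,r4:16,r5:Add2
c4: issue ADD r2<-Add3 | r0:6,r1:1,r2:Add3,r3:Add1,r4:16,r5:Add2
c5: CDB Add1=22; issue SUB r2<-Add1 | r0:6,r1:1,r2:Add1,r3:22,r4:16,r5:Add2
c6: CDB Add2=21; issue ADD r3<-Add2 | r0:6,r1:1,r2:Add1,r3:Add2,r4:16,r5:21
c7: CDB Add3=17; issue SUB r4<-Add3 | r0:6,r1:1,r2:Add1,r3:Add2,r4:Add3,r5:21
c8: CDB Add1=15; issue MUL r1<-Mul1 | r0:6,r1:Mul1,r2:15,r3:Add2,r4:Add3,r5:21
c9: CDB Add2=7; issue MUL r4<-Mul2 | r0:6,r1:Mul1,r2:15,r3:7,r4:Mul2,r5:21
c10: stall | r0:6,r1:Mul1,r2:15,r3:7,r4:Mul2,r5:21
c11: CDB Add3=-9; stall | r0:6,r1:Mul1,r2:15,r3:7,r4:Mul2,r5:21
c12: stall | r0:6,r1:Mul1,r2:15,r3:7,r4:Mul2,r5:21
c13: CDB Mul1=147; issue MUL r3<-Mul1 | r0:6,r1:147,r2:15,r3:Mul1,r4:Mul2,r5:21
c14: CDB Mul2=105 | r0:6,r1:147,r2:15,r3:Mul1,r4:105,r5:21

STATUS = VALUE 15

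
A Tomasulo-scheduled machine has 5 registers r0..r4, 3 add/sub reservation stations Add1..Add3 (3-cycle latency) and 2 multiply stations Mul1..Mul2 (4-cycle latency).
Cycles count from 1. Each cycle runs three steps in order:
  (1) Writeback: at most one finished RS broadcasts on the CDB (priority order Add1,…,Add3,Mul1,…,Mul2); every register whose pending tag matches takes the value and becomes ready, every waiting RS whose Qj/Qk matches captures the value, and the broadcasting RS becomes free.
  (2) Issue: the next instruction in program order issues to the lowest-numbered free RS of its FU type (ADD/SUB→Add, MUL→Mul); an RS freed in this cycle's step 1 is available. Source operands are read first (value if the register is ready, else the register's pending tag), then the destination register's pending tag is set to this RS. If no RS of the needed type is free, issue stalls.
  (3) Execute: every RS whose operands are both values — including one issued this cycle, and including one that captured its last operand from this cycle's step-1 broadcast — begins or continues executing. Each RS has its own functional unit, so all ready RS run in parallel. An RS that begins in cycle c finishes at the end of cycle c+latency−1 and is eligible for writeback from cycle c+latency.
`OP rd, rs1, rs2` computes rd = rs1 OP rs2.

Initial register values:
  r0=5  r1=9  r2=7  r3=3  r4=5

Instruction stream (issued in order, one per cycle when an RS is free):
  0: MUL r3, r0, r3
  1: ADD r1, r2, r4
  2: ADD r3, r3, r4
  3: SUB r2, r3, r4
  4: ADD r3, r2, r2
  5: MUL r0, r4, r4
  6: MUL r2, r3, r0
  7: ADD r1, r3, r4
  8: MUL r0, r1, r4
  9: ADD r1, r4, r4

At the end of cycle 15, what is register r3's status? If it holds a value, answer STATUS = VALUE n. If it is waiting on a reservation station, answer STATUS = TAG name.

STATUS = VALUE 30

  c1: issue MUL r3<-Mul1  regs: r0:5,r1:9,r2:7,r3:Mul1,r4:5
  c2: issue ADD r1<-Add1  regs: r0:5,r1:Add1,r2:7,r3:Mul1,r4:5
  c3: issue ADD r3<-Add2  regs: r0:5,r1:Add1,r2:7,r3:Add2,r4:5
  c4: issue SUB r2<-Add3  regs: r0:5,r1:Add1,r2:Add3,r3:Add2,r4:5
  c5: CDB Add1=12; issue ADD r3<-Add1  regs: r0:5,r1:12,r2:Add3,r3:Add1,r4:5
  c6: CDB Mul1=15; issue MUL r0<-Mul1  regs: r0:Mul1,r1:12,r2:Add3,r3:Add1,r4:5
  c7: issue MUL r2<-Mul2  regs: r0:Mul1,r1:12,r2:Mul2,r3:Add1,r4:5
  c8: stall  regs: r0:Mul1,r1:12,r2:Mul2,r3:Add1,r4:5
  c9: CDB Add2=20; issue ADD r1<-Add2  regs: r0:Mul1,r1:Add2,r2:Mul2,r3:Add1,r4:5
  c10: CDB Mul1=25; issue MUL r0<-Mul1  regs: r0:Mul1,r1:Add2,r2:Mul2,r3:Add1,r4:5
  c11: stall  regs: r0:Mul1,r1:Add2,r2:Mul2,r3:Add1,r4:5
  c12: CDB Add3=15; issue ADD r1<-Add3  regs: r0:Mul1,r1:Add3,r2:Mul2,r3:Add1,r4:5
  c13: -  regs: r0:Mul1,r1:Add3,r2:Mul2,r3:Add1,r4:5
  c14: -  regs: r0:Mul1,r1:Add3,r2:Mul2,r3:Add1,r4:5
  c15: CDB Add1=30  regs: r0:Mul1,r1:Add3,r2:Mul2,r3:30,r4:5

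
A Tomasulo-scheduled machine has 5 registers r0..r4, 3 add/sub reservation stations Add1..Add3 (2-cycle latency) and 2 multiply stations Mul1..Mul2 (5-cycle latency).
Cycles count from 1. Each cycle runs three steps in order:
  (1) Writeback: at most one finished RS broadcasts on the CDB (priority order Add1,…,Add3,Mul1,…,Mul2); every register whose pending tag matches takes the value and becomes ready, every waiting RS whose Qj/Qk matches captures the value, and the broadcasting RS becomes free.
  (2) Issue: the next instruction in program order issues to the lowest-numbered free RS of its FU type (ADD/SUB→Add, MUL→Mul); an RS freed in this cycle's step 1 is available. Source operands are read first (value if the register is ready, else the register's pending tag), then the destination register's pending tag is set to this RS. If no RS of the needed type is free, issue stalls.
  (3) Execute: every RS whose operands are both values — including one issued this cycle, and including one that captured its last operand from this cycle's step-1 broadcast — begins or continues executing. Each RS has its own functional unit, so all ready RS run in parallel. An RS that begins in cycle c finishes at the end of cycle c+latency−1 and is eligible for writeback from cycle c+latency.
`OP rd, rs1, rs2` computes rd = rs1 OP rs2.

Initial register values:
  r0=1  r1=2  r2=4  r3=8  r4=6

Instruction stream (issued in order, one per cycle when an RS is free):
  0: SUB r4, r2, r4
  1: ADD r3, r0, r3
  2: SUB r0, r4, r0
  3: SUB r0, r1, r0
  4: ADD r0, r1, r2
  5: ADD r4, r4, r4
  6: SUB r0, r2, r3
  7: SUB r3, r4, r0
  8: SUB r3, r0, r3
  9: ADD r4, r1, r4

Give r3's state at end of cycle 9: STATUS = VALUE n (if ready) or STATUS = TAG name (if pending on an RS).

STATUS = TAG Add1

cycle 1: issue SUB r4<-Add1 // r0:1,r1:2,r2:4,r3:8,r4:Add1
cycle 2: issue ADD r3<-Add2 // r0:1,r1:2,r2:4,r3:Add2,r4:Add1
cycle 3: CDB Add1=-2; issue SUB r0<-Add1 // r0:Add1,r1:2,r2:4,r3:Add2,r4:-2
cycle 4: CDB Add2=9; issue SUB r0<-Add2 // r0:Add2,r1:2,r2:4,r3:9,r4:-2
cycle 5: CDB Add1=-3; issue ADD r0<-Add1 // r0:Add1,r1:2,r2:4,r3:9,r4:-2
cycle 6: issue ADD r4<-Add3 // r0:Add1,r1:2,r2:4,r3:9,r4:Add3
cycle 7: CDB Add1=6; issue SUB r0<-Add1 // r0:Add1,r1:2,r2:4,r3:9,r4:Add3
cycle 8: CDB Add2=5; issue SUB r3<-Add2 // r0:Add1,r1:2,r2:4,r3:Add2,r4:Add3
cycle 9: CDB Add1=-5; issue SUB r3<-Add1 // r0:-5,r1:2,r2:4,r3:Add1,r4:Add3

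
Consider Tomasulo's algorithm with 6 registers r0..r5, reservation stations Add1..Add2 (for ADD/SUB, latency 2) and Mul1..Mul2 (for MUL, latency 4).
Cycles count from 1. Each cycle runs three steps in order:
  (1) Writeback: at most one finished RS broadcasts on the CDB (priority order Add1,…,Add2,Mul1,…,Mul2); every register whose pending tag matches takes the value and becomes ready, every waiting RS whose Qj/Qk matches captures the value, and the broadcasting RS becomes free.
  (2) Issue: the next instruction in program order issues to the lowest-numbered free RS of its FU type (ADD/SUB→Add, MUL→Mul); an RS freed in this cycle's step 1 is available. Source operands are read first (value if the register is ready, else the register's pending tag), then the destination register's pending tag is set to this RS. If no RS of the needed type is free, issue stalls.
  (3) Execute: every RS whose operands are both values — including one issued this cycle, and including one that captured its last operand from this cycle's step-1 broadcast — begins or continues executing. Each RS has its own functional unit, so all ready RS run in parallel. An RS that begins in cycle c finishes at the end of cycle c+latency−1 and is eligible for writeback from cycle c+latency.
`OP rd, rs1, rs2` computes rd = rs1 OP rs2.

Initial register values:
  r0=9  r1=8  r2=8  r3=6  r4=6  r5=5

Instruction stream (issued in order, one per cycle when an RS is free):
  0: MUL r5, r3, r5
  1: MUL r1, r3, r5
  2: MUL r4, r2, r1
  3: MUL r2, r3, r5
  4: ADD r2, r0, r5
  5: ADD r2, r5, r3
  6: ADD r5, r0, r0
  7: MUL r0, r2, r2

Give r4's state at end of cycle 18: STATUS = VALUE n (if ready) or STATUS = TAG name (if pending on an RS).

STATUS = VALUE 1440

cycle 1: issue MUL r5<-Mul1 // r0:9,r1:8,r2:8,r3:6,r4:6,r5:Mul1
cycle 2: issue MUL r1<-Mul2 // r0:9,r1:Mul2,r2:8,r3:6,r4:6,r5:Mul1
cycle 3: stall // r0:9,r1:Mul2,r2:8,r3:6,r4:6,r5:Mul1
cycle 4: stall // r0:9,r1:Mul2,r2:8,r3:6,r4:6,r5:Mul1
cycle 5: CDB Mul1=30; issue MUL r4<-Mul1 // r0:9,r1:Mul2,r2:8,r3:6,r4:Mul1,r5:30
cycle 6: stall // r0:9,r1:Mul2,r2:8,r3:6,r4:Mul1,r5:30
cycle 7: stall // r0:9,r1:Mul2,r2:8,r3:6,r4:Mul1,r5:30
cycle 8: stall // r0:9,r1:Mul2,r2:8,r3:6,r4:Mul1,r5:30
cycle 9: CDB Mul2=180; issue MUL r2<-Mul2 // r0:9,r1:180,r2:Mul2,r3:6,r4:Mul1,r5:30
cycle 10: issue ADD r2<-Add1 // r0:9,r1:180,r2:Add1,r3:6,r4:Mul1,r5:30
cycle 11: issue ADD r2<-Add2 // r0:9,r1:180,r2:Add2,r3:6,r4:Mul1,r5:30
cycle 12: CDB Add1=39; issue ADD r5<-Add1 // r0:9,r1:180,r2:Add2,r3:6,r4:Mul1,r5:Add1
cycle 13: CDB Add2=36; stall // r0:9,r1:180,r2:36,r3:6,r4:Mul1,r5:Add1
cycle 14: CDB Add1=18; stall // r0:9,r1:180,r2:36,r3:6,r4:Mul1,r5:18
cycle 15: CDB Mul1=1440; issue MUL r0<-Mul1 // r0:Mul1,r1:180,r2:36,r3:6,r4:1440,r5:18
cycle 16: CDB Mul2=180 // r0:Mul1,r1:180,r2:36,r3:6,r4:1440,r5:18
cycle 17: - // r0:Mul1,r1:180,r2:36,r3:6,r4:1440,r5:18
cycle 18: - // r0:Mul1,r1:180,r2:36,r3:6,r4:1440,r5:18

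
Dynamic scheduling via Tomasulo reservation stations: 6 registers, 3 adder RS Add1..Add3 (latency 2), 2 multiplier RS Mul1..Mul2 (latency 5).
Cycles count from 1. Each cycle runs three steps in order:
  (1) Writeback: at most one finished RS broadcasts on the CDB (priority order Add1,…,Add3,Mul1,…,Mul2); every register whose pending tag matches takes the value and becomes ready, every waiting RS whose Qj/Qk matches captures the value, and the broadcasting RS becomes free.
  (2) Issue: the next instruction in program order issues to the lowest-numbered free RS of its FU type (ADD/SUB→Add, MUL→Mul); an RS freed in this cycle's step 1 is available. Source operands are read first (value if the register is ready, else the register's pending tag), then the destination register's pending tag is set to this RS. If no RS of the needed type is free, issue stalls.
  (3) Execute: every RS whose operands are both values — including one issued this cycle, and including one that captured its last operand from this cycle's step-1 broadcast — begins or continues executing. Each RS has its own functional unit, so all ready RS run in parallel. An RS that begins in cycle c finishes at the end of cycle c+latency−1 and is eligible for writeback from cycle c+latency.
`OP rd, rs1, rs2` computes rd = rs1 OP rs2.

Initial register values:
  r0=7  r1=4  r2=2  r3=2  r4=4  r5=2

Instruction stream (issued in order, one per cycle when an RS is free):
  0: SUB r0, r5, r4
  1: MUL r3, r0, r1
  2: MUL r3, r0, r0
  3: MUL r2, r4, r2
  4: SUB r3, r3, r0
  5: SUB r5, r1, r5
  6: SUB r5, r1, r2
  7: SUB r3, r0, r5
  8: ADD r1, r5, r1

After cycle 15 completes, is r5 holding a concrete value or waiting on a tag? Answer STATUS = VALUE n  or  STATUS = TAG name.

  c1: issue SUB r0<-Add1  regs: r0:Add1,r1:4,r2:2,r3:2,r4:4,r5:2
  c2: issue MUL r3<-Mul1  regs: r0:Add1,r1:4,r2:2,r3:Mul1,r4:4,r5:2
  c3: CDB Add1=-2; issue MUL r3<-Mul2  regs: r0:-2,r1:4,r2:2,r3:Mul2,r4:4,r5:2
  c4: stall  regs: r0:-2,r1:4,r2:2,r3:Mul2,r4:4,r5:2
  c5: stall  regs: r0:-2,r1:4,r2:2,r3:Mul2,r4:4,r5:2
  c6: stall  regs: r0:-2,r1:4,r2:2,r3:Mul2,r4:4,r5:2
  c7: stall  regs: r0:-2,r1:4,r2:2,r3:Mul2,r4:4,r5:2
  c8: CDB Mul1=-8; issue MUL r2<-Mul1  regs: r0:-2,r1:4,r2:Mul1,r3:Mul2,r4:4,r5:2
  c9: CDB Mul2=4; issue SUB r3<-Add1  regs: r0:-2,r1:4,r2:Mul1,r3:Add1,r4:4,r5:2
  c10: issue SUB r5<-Add2  regs: r0:-2,r1:4,r2:Mul1,r3:Add1,r4:4,r5:Add2
  c11: CDB Add1=6; issue SUB r5<-Add1  regs: r0:-2,r1:4,r2:Mul1,r3:6,r4:4,r5:Add1
  c12: CDB Add2=2; issue SUB r3<-Add2  regs: r0:-2,r1:4,r2:Mul1,r3:Add2,r4:4,r5:Add1
  c13: CDB Mul1=8; issue ADD r1<-Add3  regs: r0:-2,r1:Add3,r2:8,r3:Add2,r4:4,r5:Add1
  c14: -  regs: r0:-2,r1:Add3,r2:8,r3:Add2,r4:4,r5:Add1
  c15: CDB Add1=-4  regs: r0:-2,r1:Add3,r2:8,r3:Add2,r4:4,r5:-4

STATUS = VALUE -4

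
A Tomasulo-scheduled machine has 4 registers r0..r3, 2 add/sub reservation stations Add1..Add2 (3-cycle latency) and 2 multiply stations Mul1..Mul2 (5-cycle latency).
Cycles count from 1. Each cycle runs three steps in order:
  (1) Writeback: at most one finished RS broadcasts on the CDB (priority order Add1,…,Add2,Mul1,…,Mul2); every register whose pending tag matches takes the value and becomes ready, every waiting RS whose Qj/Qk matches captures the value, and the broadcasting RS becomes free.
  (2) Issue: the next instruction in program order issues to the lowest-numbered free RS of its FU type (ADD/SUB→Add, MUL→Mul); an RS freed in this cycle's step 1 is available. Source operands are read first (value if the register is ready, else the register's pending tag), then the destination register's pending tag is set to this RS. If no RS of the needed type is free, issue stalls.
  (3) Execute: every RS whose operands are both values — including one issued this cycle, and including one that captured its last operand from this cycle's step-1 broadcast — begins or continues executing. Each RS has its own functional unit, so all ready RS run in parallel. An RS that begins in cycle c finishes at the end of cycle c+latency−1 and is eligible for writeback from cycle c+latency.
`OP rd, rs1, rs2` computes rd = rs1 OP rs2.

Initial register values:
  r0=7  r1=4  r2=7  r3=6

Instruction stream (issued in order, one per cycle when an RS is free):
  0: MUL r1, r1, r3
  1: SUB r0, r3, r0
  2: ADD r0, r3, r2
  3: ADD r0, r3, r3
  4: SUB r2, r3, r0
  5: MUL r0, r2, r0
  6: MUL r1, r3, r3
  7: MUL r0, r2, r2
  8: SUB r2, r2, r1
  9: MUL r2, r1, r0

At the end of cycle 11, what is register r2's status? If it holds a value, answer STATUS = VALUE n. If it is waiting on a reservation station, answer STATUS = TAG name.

STATUS = VALUE -6

cycle 1: issue MUL r1<-Mul1 // r0:7,r1:Mul1,r2:7,r3:6
cycle 2: issue SUB r0<-Add1 // r0:Add1,r1:Mul1,r2:7,r3:6
cycle 3: issue ADD r0<-Add2 // r0:Add2,r1:Mul1,r2:7,r3:6
cycle 4: stall // r0:Add2,r1:Mul1,r2:7,r3:6
cycle 5: CDB Add1=-1; issue ADD r0<-Add1 // r0:Add1,r1:Mul1,r2:7,r3:6
cycle 6: CDB Add2=13; issue SUB r2<-Add2 // r0:Add1,r1:Mul1,r2:Add2,r3:6
cycle 7: CDB Mul1=24; issue MUL r0<-Mul1 // r0:Mul1,r1:24,r2:Add2,r3:6
cycle 8: CDB Add1=12; issue MUL r1<-Mul2 // r0:Mul1,r1:Mul2,r2:Add2,r3:6
cycle 9: stall // r0:Mul1,r1:Mul2,r2:Add2,r3:6
cycle 10: stall // r0:Mul1,r1:Mul2,r2:Add2,r3:6
cycle 11: CDB Add2=-6; stall // r0:Mul1,r1:Mul2,r2:-6,r3:6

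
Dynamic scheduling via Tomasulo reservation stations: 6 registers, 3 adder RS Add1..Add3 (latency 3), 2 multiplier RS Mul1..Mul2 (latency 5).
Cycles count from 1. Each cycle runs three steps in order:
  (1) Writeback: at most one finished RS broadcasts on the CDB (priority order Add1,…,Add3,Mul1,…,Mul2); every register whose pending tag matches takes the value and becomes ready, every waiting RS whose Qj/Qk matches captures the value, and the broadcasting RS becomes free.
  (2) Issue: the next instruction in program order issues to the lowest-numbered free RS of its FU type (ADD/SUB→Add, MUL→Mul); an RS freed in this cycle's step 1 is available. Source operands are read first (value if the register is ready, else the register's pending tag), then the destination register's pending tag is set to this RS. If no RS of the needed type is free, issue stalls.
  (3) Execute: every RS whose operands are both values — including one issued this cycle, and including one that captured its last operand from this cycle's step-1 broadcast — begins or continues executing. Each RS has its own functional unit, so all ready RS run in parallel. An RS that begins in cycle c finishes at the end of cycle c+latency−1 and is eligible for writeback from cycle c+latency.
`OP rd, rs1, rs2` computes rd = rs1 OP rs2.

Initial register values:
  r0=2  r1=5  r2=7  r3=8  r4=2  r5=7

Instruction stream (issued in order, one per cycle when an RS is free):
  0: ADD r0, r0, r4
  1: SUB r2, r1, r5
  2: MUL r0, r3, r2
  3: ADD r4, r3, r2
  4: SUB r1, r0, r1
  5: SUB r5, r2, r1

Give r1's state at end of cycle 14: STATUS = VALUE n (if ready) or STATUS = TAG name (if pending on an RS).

c1: issue ADD r0<-Add1 | r0:Add1,r1:5,r2:7,r3:8,r4:2,r5:7
c2: issue SUB r2<-Add2 | r0:Add1,r1:5,r2:Add2,r3:8,r4:2,r5:7
c3: issue MUL r0<-Mul1 | r0:Mul1,r1:5,r2:Add2,r3:8,r4:2,r5:7
c4: CDB Add1=4; issue ADD r4<-Add1 | r0:Mul1,r1:5,r2:Add2,r3:8,r4:Add1,r5:7
c5: CDB Add2=-2; issue SUB r1<-Add2 | r0:Mul1,r1:Add2,r2:-2,r3:8,r4:Add1,r5:7
c6: issue SUB r5<-Add3 | r0:Mul1,r1:Add2,r2:-2,r3:8,r4:Add1,r5:Add3
c7: - | r0:Mul1,r1:Add2,r2:-2,r3:8,r4:Add1,r5:Add3
c8: CDB Add1=6 | r0:Mul1,r1:Add2,r2:-2,r3:8,r4:6,r5:Add3
c9: - | r0:Mul1,r1:Add2,r2:-2,r3:8,r4:6,r5:Add3
c10: CDB Mul1=-16 | r0:-16,r1:Add2,r2:-2,r3:8,r4:6,r5:Add3
c11: - | r0:-16,r1:Add2,r2:-2,r3:8,r4:6,r5:Add3
c12: - | r0:-16,r1:Add2,r2:-2,r3:8,r4:6,r5:Add3
c13: CDB Add2=-21 | r0:-16,r1:-21,r2:-2,r3:8,r4:6,r5:Add3
c14: - | r0:-16,r1:-21,r2:-2,r3:8,r4:6,r5:Add3

STATUS = VALUE -21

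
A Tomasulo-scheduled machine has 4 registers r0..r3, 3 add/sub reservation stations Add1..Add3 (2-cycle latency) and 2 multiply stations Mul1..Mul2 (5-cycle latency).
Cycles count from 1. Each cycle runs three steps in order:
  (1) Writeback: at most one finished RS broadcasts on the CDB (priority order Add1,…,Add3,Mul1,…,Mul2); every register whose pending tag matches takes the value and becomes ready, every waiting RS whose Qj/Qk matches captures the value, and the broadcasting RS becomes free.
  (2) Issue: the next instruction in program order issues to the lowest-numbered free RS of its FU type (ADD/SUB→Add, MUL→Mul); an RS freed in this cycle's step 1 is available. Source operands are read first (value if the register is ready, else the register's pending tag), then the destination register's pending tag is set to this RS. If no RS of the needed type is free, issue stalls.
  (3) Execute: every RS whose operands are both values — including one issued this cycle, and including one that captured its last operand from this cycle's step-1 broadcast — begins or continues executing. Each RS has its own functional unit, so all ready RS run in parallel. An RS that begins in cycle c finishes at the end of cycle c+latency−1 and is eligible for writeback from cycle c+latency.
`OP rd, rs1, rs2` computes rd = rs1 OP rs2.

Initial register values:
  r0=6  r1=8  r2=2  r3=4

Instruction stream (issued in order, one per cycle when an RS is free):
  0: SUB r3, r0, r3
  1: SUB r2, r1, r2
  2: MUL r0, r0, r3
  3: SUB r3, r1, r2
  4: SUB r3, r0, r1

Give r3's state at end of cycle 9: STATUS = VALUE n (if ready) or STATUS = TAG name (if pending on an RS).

cycle 1: issue SUB r3<-Add1 // r0:6,r1:8,r2:2,r3:Add1
cycle 2: issue SUB r2<-Add2 // r0:6,r1:8,r2:Add2,r3:Add1
cycle 3: CDB Add1=2; issue MUL r0<-Mul1 // r0:Mul1,r1:8,r2:Add2,r3:2
cycle 4: CDB Add2=6; issue SUB r3<-Add1 // r0:Mul1,r1:8,r2:6,r3:Add1
cycle 5: issue SUB r3<-Add2 // r0:Mul1,r1:8,r2:6,r3:Add2
cycle 6: CDB Add1=2 // r0:Mul1,r1:8,r2:6,r3:Add2
cycle 7: - // r0:Mul1,r1:8,r2:6,r3:Add2
cycle 8: CDB Mul1=12 // r0:12,r1:8,r2:6,r3:Add2
cycle 9: - // r0:12,r1:8,r2:6,r3:Add2

STATUS = TAG Add2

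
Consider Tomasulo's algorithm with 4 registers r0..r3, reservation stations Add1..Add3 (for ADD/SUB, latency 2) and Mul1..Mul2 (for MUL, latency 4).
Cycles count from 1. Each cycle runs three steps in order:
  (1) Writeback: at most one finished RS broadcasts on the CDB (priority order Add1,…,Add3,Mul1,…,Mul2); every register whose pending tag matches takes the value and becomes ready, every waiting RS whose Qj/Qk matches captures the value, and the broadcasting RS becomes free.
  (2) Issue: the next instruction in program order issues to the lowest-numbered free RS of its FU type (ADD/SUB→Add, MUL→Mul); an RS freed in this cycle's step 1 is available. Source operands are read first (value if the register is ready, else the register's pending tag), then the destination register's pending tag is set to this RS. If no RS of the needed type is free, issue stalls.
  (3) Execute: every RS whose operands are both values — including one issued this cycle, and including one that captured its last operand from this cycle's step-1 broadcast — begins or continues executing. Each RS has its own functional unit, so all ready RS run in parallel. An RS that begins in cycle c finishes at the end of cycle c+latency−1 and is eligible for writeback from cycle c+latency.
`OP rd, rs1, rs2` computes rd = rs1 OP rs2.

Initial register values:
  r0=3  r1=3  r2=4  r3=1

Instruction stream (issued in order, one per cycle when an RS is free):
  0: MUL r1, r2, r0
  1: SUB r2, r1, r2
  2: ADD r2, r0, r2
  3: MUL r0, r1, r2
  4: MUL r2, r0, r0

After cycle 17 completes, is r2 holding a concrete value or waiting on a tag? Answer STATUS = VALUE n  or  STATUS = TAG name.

STATUS = VALUE 17424

cycle 1: issue MUL r1<-Mul1 // r0:3,r1:Mul1,r2:4,r3:1
cycle 2: issue SUB r2<-Add1 // r0:3,r1:Mul1,r2:Add1,r3:1
cycle 3: issue ADD r2<-Add2 // r0:3,r1:Mul1,r2:Add2,r3:1
cycle 4: issue MUL r0<-Mul2 // r0:Mul2,r1:Mul1,r2:Add2,r3:1
cycle 5: CDB Mul1=12; issue MUL r2<-Mul1 // r0:Mul2,r1:12,r2:Mul1,r3:1
cycle 6: - // r0:Mul2,r1:12,r2:Mul1,r3:1
cycle 7: CDB Add1=8 // r0:Mul2,r1:12,r2:Mul1,r3:1
cycle 8: - // r0:Mul2,r1:12,r2:Mul1,r3:1
cycle 9: CDB Add2=11 // r0:Mul2,r1:12,r2:Mul1,r3:1
cycle 10: - // r0:Mul2,r1:12,r2:Mul1,r3:1
cycle 11: - // r0:Mul2,r1:12,r2:Mul1,r3:1
cycle 12: - // r0:Mul2,r1:12,r2:Mul1,r3:1
cycle 13: CDB Mul2=132 // r0:132,r1:12,r2:Mul1,r3:1
cycle 14: - // r0:132,r1:12,r2:Mul1,r3:1
cycle 15: - // r0:132,r1:12,r2:Mul1,r3:1
cycle 16: - // r0:132,r1:12,r2:Mul1,r3:1
cycle 17: CDB Mul1=17424 // r0:132,r1:12,r2:17424,r3:1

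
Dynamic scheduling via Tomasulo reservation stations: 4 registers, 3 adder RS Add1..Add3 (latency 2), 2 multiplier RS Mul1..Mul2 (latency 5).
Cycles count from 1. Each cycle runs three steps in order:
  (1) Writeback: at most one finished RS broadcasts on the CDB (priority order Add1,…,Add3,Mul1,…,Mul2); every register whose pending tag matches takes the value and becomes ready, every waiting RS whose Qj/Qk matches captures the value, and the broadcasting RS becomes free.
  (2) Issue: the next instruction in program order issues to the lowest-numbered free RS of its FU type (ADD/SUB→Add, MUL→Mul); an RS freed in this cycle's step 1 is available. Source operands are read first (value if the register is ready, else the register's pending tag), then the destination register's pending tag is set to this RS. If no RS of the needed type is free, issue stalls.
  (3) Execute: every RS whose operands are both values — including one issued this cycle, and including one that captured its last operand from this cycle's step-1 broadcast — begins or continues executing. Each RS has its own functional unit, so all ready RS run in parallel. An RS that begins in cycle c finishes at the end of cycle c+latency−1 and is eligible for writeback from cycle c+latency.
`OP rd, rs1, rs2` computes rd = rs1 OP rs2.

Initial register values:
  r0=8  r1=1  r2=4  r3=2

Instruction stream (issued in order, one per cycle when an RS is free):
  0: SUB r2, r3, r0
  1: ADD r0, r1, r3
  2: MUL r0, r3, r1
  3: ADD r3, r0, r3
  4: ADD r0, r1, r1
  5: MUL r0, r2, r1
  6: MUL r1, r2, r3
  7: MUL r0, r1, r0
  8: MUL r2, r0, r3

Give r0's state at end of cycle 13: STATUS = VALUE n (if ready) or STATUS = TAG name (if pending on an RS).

STATUS = TAG Mul2

c1: issue SUB r2<-Add1 | r0:8,r1:1,r2:Add1,r3:2
c2: issue ADD r0<-Add2 | r0:Add2,r1:1,r2:Add1,r3:2
c3: CDB Add1=-6; issue MUL r0<-Mul1 | r0:Mul1,r1:1,r2:-6,r3:2
c4: CDB Add2=3; issue ADD r3<-Add1 | r0:Mul1,r1:1,r2:-6,r3:Add1
c5: issue ADD r0<-Add2 | r0:Add2,r1:1,r2:-6,r3:Add1
c6: issue MUL r0<-Mul2 | r0:Mul2,r1:1,r2:-6,r3:Add1
c7: CDB Add2=2; stall | r0:Mul2,r1:1,r2:-6,r3:Add1
c8: CDB Mul1=2; issue MUL r1<-Mul1 | r0:Mul2,r1:Mul1,r2:-6,r3:Add1
c9: stall | r0:Mul2,r1:Mul1,r2:-6,r3:Add1
c10: CDB Add1=4; stall | r0:Mul2,r1:Mul1,r2:-6,r3:4
c11: CDB Mul2=-6; issue MUL r0<-Mul2 | r0:Mul2,r1:Mul1,r2:-6,r3:4
c12: stall | r0:Mul2,r1:Mul1,r2:-6,r3:4
c13: stall | r0:Mul2,r1:Mul1,r2:-6,r3:4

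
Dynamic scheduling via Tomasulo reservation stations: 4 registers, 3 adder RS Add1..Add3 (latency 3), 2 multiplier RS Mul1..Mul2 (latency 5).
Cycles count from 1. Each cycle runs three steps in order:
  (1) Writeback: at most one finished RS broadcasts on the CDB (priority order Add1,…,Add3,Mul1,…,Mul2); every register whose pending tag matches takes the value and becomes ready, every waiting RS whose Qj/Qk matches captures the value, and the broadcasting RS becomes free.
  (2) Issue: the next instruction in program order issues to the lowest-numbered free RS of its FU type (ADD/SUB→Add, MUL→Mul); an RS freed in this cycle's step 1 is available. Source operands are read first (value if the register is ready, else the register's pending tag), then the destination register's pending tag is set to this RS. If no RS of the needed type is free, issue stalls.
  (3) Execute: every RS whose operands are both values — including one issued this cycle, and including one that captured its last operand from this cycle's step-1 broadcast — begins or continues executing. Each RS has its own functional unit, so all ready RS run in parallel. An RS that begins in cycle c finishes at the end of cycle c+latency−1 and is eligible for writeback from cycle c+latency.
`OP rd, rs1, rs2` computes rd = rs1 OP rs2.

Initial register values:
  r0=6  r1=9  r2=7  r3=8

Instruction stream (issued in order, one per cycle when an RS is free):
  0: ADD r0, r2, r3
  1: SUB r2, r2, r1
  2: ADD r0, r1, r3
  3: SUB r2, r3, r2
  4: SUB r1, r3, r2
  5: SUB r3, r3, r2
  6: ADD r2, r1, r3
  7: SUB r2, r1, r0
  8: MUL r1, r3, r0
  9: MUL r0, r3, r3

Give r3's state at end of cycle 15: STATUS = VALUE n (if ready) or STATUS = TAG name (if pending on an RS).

c1: issue ADD r0<-Add1 | r0:Add1,r1:9,r2:7,r3:8
c2: issue SUB r2<-Add2 | r0:Add1,r1:9,r2:Add2,r3:8
c3: issue ADD r0<-Add3 | r0:Add3,r1:9,r2:Add2,r3:8
c4: CDB Add1=15; issue SUB r2<-Add1 | r0:Add3,r1:9,r2:Add1,r3:8
c5: CDB Add2=-2; issue SUB r1<-Add2 | r0:Add3,r1:Add2,r2:Add1,r3:8
c6: CDB Add3=17; issue SUB r3<-Add3 | r0:17,r1:Add2,r2:Add1,r3:Add3
c7: stall | r0:17,r1:Add2,r2:Add1,r3:Add3
c8: CDB Add1=10; issue ADD r2<-Add1 | r0:17,r1:Add2,r2:Add1,r3:Add3
c9: stall | r0:17,r1:Add2,r2:Add1,r3:Add3
c10: stall | r0:17,r1:Add2,r2:Add1,r3:Add3
c11: CDB Add2=-2; issue SUB r2<-Add2 | r0:17,r1:-2,r2:Add2,r3:Add3
c12: CDB Add3=-2; issue MUL r1<-Mul1 | r0:17,r1:Mul1,r2:Add2,r3:-2
c13: issue MUL r0<-Mul2 | r0:Mul2,r1:Mul1,r2:Add2,r3:-2
c14: CDB Add2=-19 | r0:Mul2,r1:Mul1,r2:-19,r3:-2
c15: CDB Add1=-4 | r0:Mul2,r1:Mul1,r2:-19,r3:-2

STATUS = VALUE -2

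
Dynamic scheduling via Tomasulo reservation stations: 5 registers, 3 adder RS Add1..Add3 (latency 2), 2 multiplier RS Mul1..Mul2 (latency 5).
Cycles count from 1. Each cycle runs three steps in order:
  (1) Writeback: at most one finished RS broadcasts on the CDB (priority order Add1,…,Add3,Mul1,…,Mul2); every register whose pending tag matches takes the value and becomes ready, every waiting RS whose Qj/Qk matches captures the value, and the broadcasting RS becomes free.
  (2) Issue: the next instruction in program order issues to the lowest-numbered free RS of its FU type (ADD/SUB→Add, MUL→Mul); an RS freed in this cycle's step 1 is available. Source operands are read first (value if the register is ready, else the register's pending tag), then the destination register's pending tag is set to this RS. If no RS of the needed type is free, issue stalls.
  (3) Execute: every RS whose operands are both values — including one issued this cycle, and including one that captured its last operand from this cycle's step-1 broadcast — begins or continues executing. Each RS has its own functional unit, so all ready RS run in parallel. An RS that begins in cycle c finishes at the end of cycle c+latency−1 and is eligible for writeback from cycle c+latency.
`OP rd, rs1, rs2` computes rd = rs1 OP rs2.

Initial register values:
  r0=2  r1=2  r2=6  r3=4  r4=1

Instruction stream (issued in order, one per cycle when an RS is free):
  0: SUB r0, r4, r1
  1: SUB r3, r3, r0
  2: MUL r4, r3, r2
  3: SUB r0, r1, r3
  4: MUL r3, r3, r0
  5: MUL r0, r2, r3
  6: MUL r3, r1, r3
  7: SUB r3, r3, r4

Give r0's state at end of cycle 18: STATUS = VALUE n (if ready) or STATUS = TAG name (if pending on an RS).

cycle 1: issue SUB r0<-Add1 // r0:Add1,r1:2,r2:6,r3:4,r4:1
cycle 2: issue SUB r3<-Add2 // r0:Add1,r1:2,r2:6,r3:Add2,r4:1
cycle 3: CDB Add1=-1; issue MUL r4<-Mul1 // r0:-1,r1:2,r2:6,r3:Add2,r4:Mul1
cycle 4: issue SUB r0<-Add1 // r0:Add1,r1:2,r2:6,r3:Add2,r4:Mul1
cycle 5: CDB Add2=5; issue MUL r3<-Mul2 // r0:Add1,r1:2,r2:6,r3:Mul2,r4:Mul1
cycle 6: stall // r0:Add1,r1:2,r2:6,r3:Mul2,r4:Mul1
cycle 7: CDB Add1=-3; stall // r0:-3,r1:2,r2:6,r3:Mul2,r4:Mul1
cycle 8: stall // r0:-3,r1:2,r2:6,r3:Mul2,r4:Mul1
cycle 9: stall // r0:-3,r1:2,r2:6,r3:Mul2,r4:Mul1
cycle 10: CDB Mul1=30; issue MUL r0<-Mul1 // r0:Mul1,r1:2,r2:6,r3:Mul2,r4:30
cycle 11: stall // r0:Mul1,r1:2,r2:6,r3:Mul2,r4:30
cycle 12: CDB Mul2=-15; issue MUL r3<-Mul2 // r0:Mul1,r1:2,r2:6,r3:Mul2,r4:30
cycle 13: issue SUB r3<-Add1 // r0:Mul1,r1:2,r2:6,r3:Add1,r4:30
cycle 14: - // r0:Mul1,r1:2,r2:6,r3:Add1,r4:30
cycle 15: - // r0:Mul1,r1:2,r2:6,r3:Add1,r4:30
cycle 16: - // r0:Mul1,r1:2,r2:6,r3:Add1,r4:30
cycle 17: CDB Mul1=-90 // r0:-90,r1:2,r2:6,r3:Add1,r4:30
cycle 18: CDB Mul2=-30 // r0:-90,r1:2,r2:6,r3:Add1,r4:30

STATUS = VALUE -90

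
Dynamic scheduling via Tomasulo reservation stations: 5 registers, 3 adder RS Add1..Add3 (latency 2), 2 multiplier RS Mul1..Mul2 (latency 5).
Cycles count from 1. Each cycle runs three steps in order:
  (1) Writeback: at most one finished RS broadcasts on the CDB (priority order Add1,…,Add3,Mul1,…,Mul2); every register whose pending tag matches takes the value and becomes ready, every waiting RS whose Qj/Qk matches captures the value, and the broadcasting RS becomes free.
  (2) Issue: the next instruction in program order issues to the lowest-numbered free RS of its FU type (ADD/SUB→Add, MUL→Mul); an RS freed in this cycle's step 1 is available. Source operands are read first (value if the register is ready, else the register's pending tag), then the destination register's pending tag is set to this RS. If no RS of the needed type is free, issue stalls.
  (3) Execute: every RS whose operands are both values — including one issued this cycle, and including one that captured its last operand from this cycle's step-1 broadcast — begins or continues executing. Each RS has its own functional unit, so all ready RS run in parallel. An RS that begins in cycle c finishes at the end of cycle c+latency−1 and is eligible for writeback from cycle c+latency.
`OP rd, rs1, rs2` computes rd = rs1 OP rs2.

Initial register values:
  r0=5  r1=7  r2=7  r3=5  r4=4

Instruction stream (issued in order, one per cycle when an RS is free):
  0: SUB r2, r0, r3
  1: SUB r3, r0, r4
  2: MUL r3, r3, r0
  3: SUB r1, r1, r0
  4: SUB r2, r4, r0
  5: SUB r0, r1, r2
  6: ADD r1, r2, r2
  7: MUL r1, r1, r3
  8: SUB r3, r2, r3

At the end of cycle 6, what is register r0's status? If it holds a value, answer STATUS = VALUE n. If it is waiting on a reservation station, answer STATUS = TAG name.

cycle 1: issue SUB r2<-Add1 // r0:5,r1:7,r2:Add1,r3:5,r4:4
cycle 2: issue SUB r3<-Add2 // r0:5,r1:7,r2:Add1,r3:Add2,r4:4
cycle 3: CDB Add1=0; issue MUL r3<-Mul1 // r0:5,r1:7,r2:0,r3:Mul1,r4:4
cycle 4: CDB Add2=1; issue SUB r1<-Add1 // r0:5,r1:Add1,r2:0,r3:Mul1,r4:4
cycle 5: issue SUB r2<-Add2 // r0:5,r1:Add1,r2:Add2,r3:Mul1,r4:4
cycle 6: CDB Add1=2; issue SUB r0<-Add1 // r0:Add1,r1:2,r2:Add2,r3:Mul1,r4:4

STATUS = TAG Add1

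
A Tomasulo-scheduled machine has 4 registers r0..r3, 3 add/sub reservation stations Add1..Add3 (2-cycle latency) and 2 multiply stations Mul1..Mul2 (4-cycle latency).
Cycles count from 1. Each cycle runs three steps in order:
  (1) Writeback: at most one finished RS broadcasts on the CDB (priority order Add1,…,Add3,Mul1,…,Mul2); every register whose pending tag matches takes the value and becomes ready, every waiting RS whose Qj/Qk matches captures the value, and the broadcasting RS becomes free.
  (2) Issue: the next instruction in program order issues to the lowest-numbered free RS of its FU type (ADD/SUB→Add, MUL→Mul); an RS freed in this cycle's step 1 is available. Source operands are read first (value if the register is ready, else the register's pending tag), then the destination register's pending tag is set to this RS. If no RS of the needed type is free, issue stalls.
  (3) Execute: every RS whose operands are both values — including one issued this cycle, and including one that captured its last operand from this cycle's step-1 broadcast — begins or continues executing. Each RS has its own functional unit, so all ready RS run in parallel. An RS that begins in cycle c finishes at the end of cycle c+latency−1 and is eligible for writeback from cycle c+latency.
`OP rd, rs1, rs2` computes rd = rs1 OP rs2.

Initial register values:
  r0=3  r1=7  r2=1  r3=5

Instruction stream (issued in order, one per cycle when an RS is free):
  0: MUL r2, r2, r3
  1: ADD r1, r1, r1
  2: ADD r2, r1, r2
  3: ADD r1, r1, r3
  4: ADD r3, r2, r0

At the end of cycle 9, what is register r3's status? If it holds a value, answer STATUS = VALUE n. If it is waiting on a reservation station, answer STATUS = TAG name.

STATUS = VALUE 22

cycle 1: issue MUL r2<-Mul1 // r0:3,r1:7,r2:Mul1,r3:5
cycle 2: issue ADD r1<-Add1 // r0:3,r1:Add1,r2:Mul1,r3:5
cycle 3: issue ADD r2<-Add2 // r0:3,r1:Add1,r2:Add2,r3:5
cycle 4: CDB Add1=14; issue ADD r1<-Add1 // r0:3,r1:Add1,r2:Add2,r3:5
cycle 5: CDB Mul1=5; issue ADD r3<-Add3 // r0:3,r1:Add1,r2:Add2,r3:Add3
cycle 6: CDB Add1=19 // r0:3,r1:19,r2:Add2,r3:Add3
cycle 7: CDB Add2=19 // r0:3,r1:19,r2:19,r3:Add3
cycle 8: - // r0:3,r1:19,r2:19,r3:Add3
cycle 9: CDB Add3=22 // r0:3,r1:19,r2:19,r3:22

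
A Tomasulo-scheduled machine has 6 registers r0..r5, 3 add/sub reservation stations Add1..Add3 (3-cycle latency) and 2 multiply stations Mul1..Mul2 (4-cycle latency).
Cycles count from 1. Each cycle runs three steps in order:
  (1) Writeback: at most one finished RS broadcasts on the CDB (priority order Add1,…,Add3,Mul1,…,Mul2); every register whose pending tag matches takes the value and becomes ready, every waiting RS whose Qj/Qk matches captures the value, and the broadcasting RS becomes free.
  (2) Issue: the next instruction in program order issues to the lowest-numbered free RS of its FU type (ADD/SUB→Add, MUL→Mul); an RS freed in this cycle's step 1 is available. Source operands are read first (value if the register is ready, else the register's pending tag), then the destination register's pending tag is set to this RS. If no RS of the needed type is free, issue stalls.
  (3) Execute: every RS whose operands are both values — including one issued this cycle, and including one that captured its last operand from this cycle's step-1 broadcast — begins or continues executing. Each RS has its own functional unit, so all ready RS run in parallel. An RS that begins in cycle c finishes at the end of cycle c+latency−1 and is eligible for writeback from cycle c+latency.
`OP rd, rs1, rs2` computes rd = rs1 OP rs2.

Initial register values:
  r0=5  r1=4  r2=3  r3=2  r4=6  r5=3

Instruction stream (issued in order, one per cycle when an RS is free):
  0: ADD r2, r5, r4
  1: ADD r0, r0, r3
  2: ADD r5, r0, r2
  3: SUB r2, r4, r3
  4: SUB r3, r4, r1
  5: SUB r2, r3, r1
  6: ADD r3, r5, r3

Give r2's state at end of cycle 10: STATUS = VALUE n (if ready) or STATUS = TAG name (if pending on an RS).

STATUS = TAG Add1

cycle 1: issue ADD r2<-Add1 // r0:5,r1:4,r2:Add1,r3:2,r4:6,r5:3
cycle 2: issue ADD r0<-Add2 // r0:Add2,r1:4,r2:Add1,r3:2,r4:6,r5:3
cycle 3: issue ADD r5<-Add3 // r0:Add2,r1:4,r2:Add1,r3:2,r4:6,r5:Add3
cycle 4: CDB Add1=9; issue SUB r2<-Add1 // r0:Add2,r1:4,r2:Add1,r3:2,r4:6,r5:Add3
cycle 5: CDB Add2=7; issue SUB r3<-Add2 // r0:7,r1:4,r2:Add1,r3:Add2,r4:6,r5:Add3
cycle 6: stall // r0:7,r1:4,r2:Add1,r3:Add2,r4:6,r5:Add3
cycle 7: CDB Add1=4; issue SUB r2<-Add1 // r0:7,r1:4,r2:Add1,r3:Add2,r4:6,r5:Add3
cycle 8: CDB Add2=2; issue ADD r3<-Add2 // r0:7,r1:4,r2:Add1,r3:Add2,r4:6,r5:Add3
cycle 9: CDB Add3=16 // r0:7,r1:4,r2:Add1,r3:Add2,r4:6,r5:16
cycle 10: - // r0:7,r1:4,r2:Add1,r3:Add2,r4:6,r5:16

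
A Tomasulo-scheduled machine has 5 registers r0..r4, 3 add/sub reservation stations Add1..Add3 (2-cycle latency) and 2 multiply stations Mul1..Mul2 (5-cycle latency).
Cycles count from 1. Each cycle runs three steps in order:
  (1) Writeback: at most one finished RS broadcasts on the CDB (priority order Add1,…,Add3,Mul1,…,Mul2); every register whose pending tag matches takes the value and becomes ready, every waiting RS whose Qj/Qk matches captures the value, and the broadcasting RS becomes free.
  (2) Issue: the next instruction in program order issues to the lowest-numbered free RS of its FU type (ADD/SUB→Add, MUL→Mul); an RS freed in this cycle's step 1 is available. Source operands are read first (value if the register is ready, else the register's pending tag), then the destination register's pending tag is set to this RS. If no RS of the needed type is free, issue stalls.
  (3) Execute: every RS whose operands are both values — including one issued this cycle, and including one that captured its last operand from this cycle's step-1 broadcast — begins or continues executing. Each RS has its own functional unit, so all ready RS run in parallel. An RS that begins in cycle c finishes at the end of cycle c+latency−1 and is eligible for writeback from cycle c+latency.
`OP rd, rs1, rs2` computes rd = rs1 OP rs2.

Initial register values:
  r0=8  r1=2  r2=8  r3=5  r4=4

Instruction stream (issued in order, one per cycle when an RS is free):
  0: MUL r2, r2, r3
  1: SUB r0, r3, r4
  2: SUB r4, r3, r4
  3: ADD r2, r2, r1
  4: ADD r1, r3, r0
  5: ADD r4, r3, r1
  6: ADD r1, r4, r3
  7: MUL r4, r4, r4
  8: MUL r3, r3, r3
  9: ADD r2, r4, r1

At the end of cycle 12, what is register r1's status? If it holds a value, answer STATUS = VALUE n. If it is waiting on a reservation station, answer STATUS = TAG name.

STATUS = VALUE 16

  c1: issue MUL r2<-Mul1  regs: r0:8,r1:2,r2:Mul1,r3:5,r4:4
  c2: issue SUB r0<-Add1  regs: r0:Add1,r1:2,r2:Mul1,r3:5,r4:4
  c3: issue SUB r4<-Add2  regs: r0:Add1,r1:2,r2:Mul1,r3:5,r4:Add2
  c4: CDB Add1=1; issue ADD r2<-Add1  regs: r0:1,r1:2,r2:Add1,r3:5,r4:Add2
  c5: CDB Add2=1; issue ADD r1<-Add2  regs: r0:1,r1:Add2,r2:Add1,r3:5,r4:1
  c6: CDB Mul1=40; issue ADD r4<-Add3  regs: r0:1,r1:Add2,r2:Add1,r3:5,r4:Add3
  c7: CDB Add2=6; issue ADD r1<-Add2  regs: r0:1,r1:Add2,r2:Add1,r3:5,r4:Add3
  c8: CDB Add1=42; issue MUL r4<-Mul1  regs: r0:1,r1:Add2,r2:42,r3:5,r4:Mul1
  c9: CDB Add3=11; issue MUL r3<-Mul2  regs: r0:1,r1:Add2,r2:42,r3:Mul2,r4:Mul1
  c10: issue ADD r2<-Add1  regs: r0:1,r1:Add2,r2:Add1,r3:Mul2,r4:Mul1
  c11: CDB Add2=16  regs: r0:1,r1:16,r2:Add1,r3:Mul2,r4:Mul1
  c12: -  regs: r0:1,r1:16,r2:Add1,r3:Mul2,r4:Mul1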